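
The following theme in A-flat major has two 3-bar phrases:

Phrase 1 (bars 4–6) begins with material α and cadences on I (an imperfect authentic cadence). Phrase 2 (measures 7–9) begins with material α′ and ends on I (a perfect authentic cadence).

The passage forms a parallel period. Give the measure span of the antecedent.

measures 4–6

The antecedent is the phrase ending with the weaker cadence (imperfect authentic cadence, phrase 1) and the consequent the one ending more conclusively (perfect authentic cadence, phrase 2); the antecedent is bars 4-6.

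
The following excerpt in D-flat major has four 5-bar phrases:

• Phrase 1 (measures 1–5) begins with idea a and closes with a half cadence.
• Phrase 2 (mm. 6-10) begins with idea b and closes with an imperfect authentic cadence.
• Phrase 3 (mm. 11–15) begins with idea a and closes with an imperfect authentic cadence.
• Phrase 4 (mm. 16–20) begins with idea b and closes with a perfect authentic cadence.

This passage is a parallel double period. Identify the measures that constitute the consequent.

In a double period the four phrases pair into a large antecedent (phrases 1–2, ending imperfect authentic cadence) and a large consequent (phrases 3–4, ending perfect authentic cadence). The consequent spans mm. 11–20.

measures 11–20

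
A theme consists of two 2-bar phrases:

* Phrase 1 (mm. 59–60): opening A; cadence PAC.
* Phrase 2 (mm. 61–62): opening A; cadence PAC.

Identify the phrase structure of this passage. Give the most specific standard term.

Both phrases have the same opening (A) and the same cadence (perfect authentic cadence): the second is a restatement, not a consequent, so this is a repeated phrase rather than a period.

repeated phrase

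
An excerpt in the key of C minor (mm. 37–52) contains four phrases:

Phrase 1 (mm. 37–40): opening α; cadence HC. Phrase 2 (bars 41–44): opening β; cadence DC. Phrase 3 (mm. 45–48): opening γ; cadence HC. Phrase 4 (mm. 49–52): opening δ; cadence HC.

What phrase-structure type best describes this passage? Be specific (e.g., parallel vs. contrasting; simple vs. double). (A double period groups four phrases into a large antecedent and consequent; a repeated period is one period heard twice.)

Phrase 4 ends with a half cadence, no stronger than phrase 2's deceptive cadence, so the four phrases do not form a double period; nor do phrases 3–4 duplicate 1–2, so it is not a repeated period. With no phrase reaching a conclusive cadence, the passage is a phrase group.

phrase group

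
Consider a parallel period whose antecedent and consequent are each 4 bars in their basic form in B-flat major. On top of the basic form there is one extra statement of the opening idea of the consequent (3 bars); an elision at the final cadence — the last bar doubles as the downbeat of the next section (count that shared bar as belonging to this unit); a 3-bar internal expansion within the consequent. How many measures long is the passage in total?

14 measures

Basic parallel period: 4 + 4 = 8 bars.
8 (basic form) + 3 (extra statement) + 3 (internal expansion) = 14.
The elision shares a bar with the next section but does not change this unit's count.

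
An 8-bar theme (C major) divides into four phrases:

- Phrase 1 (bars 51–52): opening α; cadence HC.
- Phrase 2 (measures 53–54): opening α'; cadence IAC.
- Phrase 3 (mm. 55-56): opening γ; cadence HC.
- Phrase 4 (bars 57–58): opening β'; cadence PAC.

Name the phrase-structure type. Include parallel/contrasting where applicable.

Four phrases in two halves: the first half (measures 51–54) ends with an imperfect authentic cadence, the second (bars 55–58) with a perfect authentic cadence — a large antecedent–consequent pair, i.e. a double period.
Phrase 3 begins with different material from phrase 1, making it contrasting.

contrasting double period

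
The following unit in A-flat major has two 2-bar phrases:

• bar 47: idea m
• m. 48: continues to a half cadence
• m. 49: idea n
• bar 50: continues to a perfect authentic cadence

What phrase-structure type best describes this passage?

Phrase 1 ends with a half cadence (weaker) and phrase 2 with a perfect authentic cadence (stronger): antecedent + consequent = a period.
The two phrases open with different material (m / n), so the period is contrasting.

contrasting period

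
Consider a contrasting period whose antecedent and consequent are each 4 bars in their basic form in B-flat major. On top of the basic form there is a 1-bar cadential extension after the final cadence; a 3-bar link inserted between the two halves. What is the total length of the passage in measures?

Basic contrasting period: 4 + 4 = 8 bars.
8 (basic form) + 1 (cadential extension) + 3 (link) = 12.

12 measures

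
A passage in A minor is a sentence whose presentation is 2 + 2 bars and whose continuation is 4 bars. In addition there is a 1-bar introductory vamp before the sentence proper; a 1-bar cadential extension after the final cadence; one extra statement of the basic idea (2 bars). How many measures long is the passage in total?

Basic sentence: 2 + 2 + 4 = 8 bars.
8 (basic form) + 1 (introduction) + 1 (cadential extension) + 2 (extra statement) = 12.

12 measures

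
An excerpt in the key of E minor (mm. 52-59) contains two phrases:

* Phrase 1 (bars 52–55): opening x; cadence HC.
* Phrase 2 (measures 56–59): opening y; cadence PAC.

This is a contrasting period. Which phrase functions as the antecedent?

phrase 1

The phrase ending with the weaker cadence (half cadence) is the antecedent; the one ending more conclusively (perfect authentic cadence) is the consequent. The antecedent is phrase 1.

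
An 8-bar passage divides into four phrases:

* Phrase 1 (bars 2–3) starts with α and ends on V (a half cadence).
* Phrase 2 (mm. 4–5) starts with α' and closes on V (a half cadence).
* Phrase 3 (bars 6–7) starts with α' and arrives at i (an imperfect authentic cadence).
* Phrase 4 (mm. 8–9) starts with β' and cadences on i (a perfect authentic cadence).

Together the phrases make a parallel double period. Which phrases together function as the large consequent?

In a double period the first pair of phrases (ending half cadence) is the large antecedent and the second pair (ending perfect authentic cadence) is the large consequent; the consequent is phrases 3 and 4.

phrases 3 and 4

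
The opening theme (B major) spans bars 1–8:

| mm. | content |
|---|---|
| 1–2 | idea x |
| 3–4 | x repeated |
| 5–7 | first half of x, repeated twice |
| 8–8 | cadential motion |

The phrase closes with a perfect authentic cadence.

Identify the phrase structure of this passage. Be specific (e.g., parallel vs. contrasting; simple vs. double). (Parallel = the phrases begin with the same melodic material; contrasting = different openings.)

sentence

Basic idea (bars 1-2) + its repetition (mm. 3–4) form the presentation; fragmentation and cadence (measures 5–8) form the continuation — the 8-bar whole is a sentence.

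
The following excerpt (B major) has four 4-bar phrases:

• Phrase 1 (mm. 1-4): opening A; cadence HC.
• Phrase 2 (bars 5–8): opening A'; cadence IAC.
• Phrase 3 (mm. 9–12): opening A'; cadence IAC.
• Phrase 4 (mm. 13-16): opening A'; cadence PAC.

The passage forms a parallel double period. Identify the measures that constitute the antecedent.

measures 1–8

In a double period the four phrases pair into a large antecedent (phrases 1–2, ending imperfect authentic cadence) and a large consequent (phrases 3–4, ending perfect authentic cadence). The antecedent spans measures 1-8.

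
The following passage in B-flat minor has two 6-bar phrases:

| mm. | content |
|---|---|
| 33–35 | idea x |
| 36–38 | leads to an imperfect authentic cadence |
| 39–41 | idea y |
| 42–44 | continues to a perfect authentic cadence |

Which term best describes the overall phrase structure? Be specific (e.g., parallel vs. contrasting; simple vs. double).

contrasting period

Phrase 1 ends with an imperfect authentic cadence (weaker) and phrase 2 with a perfect authentic cadence (stronger): antecedent + consequent = a period.
The two phrases open with different material (x / y), so the period is contrasting.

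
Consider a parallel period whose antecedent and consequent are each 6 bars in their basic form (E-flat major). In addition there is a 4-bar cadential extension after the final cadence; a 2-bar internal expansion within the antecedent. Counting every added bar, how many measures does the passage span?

18 measures

Basic parallel period: 6 + 6 = 12 bars.
12 (basic form) + 4 (cadential extension) + 2 (internal expansion) = 18.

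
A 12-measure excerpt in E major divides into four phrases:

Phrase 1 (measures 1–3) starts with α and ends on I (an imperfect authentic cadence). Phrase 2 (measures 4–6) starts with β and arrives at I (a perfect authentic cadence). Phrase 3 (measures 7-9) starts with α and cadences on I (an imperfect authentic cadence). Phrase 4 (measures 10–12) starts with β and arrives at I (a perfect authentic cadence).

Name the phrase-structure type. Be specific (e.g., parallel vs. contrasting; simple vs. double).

The cadence pattern IAC–PAC–IAC–PAC is weak–strong twice, and phrases 3–4 restate phrases 1–2: a period heard twice, not a double period (which would end weakly at phrase 2).

repeated period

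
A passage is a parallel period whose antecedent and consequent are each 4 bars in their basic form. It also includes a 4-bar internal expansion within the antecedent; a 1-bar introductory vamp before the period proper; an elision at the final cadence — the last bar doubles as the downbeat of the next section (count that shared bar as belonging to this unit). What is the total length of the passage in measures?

13 measures

Basic parallel period: 4 + 4 = 8 bars.
8 (basic form) + 4 (internal expansion) + 1 (introduction) = 13.
The elision shares a bar with the next section but does not change this unit's count.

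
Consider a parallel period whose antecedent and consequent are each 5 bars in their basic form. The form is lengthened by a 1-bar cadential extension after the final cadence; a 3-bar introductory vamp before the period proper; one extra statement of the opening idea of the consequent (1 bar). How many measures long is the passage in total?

15 measures

Basic parallel period: 5 + 5 = 10 bars.
10 (basic form) + 1 (cadential extension) + 3 (introduction) + 1 (extra statement) = 15.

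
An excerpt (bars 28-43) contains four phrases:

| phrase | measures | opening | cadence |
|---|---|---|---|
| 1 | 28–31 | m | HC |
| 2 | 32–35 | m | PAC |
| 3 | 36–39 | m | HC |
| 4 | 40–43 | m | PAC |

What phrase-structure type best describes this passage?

The cadence pattern HC–PAC–HC–PAC is weak–strong twice, and phrases 3–4 restate phrases 1–2: a period heard twice, not a double period (which would end weakly at phrase 2).

repeated period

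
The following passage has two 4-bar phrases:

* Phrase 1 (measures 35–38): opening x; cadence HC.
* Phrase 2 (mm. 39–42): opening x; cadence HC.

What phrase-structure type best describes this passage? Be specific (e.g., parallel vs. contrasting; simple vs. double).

Both phrases have the same opening (x) and the same cadence (half cadence): the second is a restatement, not a consequent, so this is a repeated phrase rather than a period.

repeated phrase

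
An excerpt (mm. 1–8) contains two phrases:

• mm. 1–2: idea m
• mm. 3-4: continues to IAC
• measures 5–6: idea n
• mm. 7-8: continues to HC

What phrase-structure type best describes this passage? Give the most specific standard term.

The second phrase closes with a half cadence, which is not stronger than the first phrase's imperfect authentic cadence; without a weak→strong cadential pair there is no antecedent–consequent relationship, so this is a phrase group rather than a period.

phrase group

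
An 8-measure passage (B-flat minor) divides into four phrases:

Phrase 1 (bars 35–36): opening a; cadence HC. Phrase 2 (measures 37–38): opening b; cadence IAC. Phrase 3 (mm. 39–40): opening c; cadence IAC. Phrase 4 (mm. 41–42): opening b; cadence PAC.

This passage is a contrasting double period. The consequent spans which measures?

In a double period the four phrases pair into a large antecedent (phrases 1–2, ending imperfect authentic cadence) and a large consequent (phrases 3–4, ending perfect authentic cadence). The consequent spans bars 39–42.

measures 39–42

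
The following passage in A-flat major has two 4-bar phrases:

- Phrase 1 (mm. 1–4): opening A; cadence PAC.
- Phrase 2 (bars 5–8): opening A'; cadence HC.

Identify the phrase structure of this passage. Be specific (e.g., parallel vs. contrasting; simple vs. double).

The second phrase closes with a half cadence, which is not stronger than the first phrase's perfect authentic cadence; without a weak→strong cadential pair there is no antecedent–consequent relationship, so this is a phrase group rather than a period.

phrase group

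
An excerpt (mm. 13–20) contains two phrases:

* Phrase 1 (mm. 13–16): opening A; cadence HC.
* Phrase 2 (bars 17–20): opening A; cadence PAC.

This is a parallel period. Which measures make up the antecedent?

measures 13–16

The phrase ending with the weaker cadence (half cadence) is the antecedent; the one ending more conclusively (perfect authentic cadence) is the consequent. The antecedent is measures 13–16.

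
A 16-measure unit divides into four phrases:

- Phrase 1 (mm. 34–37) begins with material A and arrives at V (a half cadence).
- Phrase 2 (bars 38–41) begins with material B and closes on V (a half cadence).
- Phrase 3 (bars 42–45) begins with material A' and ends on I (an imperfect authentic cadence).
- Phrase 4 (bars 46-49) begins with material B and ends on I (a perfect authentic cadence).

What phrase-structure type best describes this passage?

Four phrases in two halves: the first half (mm. 34-41) ends with a half cadence, the second (mm. 42–49) with a perfect authentic cadence — a large antecedent–consequent pair, i.e. a double period.
Phrase 3 begins with the same material as phrase 1, making it parallel.

parallel double period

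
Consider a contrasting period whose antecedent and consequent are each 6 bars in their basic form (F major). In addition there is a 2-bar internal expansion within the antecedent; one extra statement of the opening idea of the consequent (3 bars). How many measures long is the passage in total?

17 measures

Basic contrasting period: 6 + 6 = 12 bars.
12 (basic form) + 2 (internal expansion) + 3 (extra statement) = 17.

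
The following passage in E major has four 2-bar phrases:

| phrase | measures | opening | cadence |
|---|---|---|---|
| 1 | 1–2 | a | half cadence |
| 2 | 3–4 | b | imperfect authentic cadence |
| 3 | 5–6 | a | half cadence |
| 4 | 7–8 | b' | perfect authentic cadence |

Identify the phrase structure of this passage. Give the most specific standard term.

parallel double period

Four phrases in two halves: the first half (mm. 1-4) ends with an imperfect authentic cadence, the second (mm. 5–8) with a perfect authentic cadence — a large antecedent–consequent pair, i.e. a double period.
Phrase 3 begins with the same material as phrase 1, making it parallel.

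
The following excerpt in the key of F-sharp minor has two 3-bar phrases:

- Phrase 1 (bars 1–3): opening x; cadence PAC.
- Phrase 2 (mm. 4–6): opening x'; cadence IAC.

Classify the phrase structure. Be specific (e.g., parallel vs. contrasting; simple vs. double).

The second phrase closes with an imperfect authentic cadence, which is not stronger than the first phrase's perfect authentic cadence; without a weak→strong cadential pair there is no antecedent–consequent relationship, so this is a phrase group rather than a period.

phrase group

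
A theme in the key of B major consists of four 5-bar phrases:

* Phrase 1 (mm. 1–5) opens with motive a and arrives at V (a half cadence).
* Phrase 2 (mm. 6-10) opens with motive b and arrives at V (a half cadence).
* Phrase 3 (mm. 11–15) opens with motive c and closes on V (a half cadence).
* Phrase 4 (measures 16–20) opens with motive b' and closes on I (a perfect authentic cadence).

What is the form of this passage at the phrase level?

contrasting double period

Four phrases in two halves: the first half (mm. 1-10) ends with a half cadence, the second (measures 11-20) with a perfect authentic cadence — a large antecedent–consequent pair, i.e. a double period.
Phrase 3 begins with different material from phrase 1, making it contrasting.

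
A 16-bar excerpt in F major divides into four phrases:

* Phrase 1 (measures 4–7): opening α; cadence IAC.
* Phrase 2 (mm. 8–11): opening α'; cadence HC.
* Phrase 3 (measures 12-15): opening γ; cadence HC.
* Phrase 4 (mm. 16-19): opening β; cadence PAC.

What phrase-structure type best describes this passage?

Four phrases in two halves: the first half (measures 4–11) ends with a half cadence, the second (mm. 12-19) with a perfect authentic cadence — a large antecedent–consequent pair, i.e. a double period.
Phrase 3 begins with different material from phrase 1, making it contrasting.

contrasting double period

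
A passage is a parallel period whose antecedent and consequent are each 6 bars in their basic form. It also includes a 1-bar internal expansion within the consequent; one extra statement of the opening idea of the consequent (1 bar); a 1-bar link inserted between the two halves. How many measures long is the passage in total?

15 measures

Basic parallel period: 6 + 6 = 12 bars.
12 (basic form) + 1 (internal expansion) + 1 (extra statement) + 1 (link) = 15.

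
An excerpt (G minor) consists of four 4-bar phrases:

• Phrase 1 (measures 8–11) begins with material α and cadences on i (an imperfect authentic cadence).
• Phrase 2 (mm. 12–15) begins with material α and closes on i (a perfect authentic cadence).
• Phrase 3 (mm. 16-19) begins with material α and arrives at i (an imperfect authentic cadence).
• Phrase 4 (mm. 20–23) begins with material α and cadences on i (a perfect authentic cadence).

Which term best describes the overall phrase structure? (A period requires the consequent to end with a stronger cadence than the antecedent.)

The cadence pattern IAC–PAC–IAC–PAC is weak–strong twice, and phrases 3–4 restate phrases 1–2: a period heard twice, not a double period (which would end weakly at phrase 2).

repeated period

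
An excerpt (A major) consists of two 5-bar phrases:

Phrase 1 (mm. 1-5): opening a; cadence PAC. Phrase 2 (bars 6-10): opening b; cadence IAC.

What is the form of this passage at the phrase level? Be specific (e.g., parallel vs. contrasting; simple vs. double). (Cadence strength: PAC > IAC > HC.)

The second phrase closes with an imperfect authentic cadence, which is not stronger than the first phrase's perfect authentic cadence; without a weak→strong cadential pair there is no antecedent–consequent relationship, so this is a phrase group rather than a period.

phrase group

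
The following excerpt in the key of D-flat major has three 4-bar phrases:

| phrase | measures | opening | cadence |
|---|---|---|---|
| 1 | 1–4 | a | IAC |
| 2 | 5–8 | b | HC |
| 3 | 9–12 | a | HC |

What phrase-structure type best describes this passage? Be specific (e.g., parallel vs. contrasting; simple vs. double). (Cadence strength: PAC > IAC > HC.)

phrase group

The final phrase closes with a half cadence, which is not stronger than the preceding half cadence; the 3 phrases lack an overall antecedent–consequent design and so form a phrase group.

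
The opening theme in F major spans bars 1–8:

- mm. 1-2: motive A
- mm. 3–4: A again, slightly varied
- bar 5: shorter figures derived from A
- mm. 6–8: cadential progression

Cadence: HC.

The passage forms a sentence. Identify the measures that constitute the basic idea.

The presentation of a sentence is the basic idea (measures 1–2) plus its repetition (measures 3-4); the basic idea is therefore measures 1–2.

measures 1–2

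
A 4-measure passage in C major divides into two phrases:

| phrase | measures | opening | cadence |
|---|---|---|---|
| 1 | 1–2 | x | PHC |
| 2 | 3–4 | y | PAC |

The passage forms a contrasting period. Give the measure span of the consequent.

measures 3–4

The phrase ending with the weaker cadence (Phrygian half cadence) is the antecedent; the one ending more conclusively (perfect authentic cadence) is the consequent. The consequent is measures 3–4.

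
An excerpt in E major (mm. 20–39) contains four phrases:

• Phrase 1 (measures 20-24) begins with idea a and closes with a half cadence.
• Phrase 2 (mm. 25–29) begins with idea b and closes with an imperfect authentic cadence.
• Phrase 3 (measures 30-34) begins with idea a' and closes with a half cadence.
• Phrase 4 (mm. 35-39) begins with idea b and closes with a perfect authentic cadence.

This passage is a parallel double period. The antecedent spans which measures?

measures 20–29

In a double period the four phrases pair into a large antecedent (phrases 1–2, ending imperfect authentic cadence) and a large consequent (phrases 3–4, ending perfect authentic cadence). The antecedent spans bars 20–29.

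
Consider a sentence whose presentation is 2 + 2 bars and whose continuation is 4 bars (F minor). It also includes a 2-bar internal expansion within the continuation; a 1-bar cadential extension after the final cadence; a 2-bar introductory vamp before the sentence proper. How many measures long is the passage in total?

Basic sentence: 2 + 2 + 4 = 8 bars.
8 (basic form) + 2 (internal expansion) + 1 (cadential extension) + 2 (introduction) = 13.

13 measures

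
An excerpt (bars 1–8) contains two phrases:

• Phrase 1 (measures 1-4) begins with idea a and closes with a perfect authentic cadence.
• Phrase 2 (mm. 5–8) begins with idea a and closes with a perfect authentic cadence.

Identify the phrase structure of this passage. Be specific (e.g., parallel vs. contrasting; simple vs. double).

Both phrases have the same opening (a) and the same cadence (perfect authentic cadence): the second is a restatement, not a consequent, so this is a repeated phrase rather than a period.

repeated phrase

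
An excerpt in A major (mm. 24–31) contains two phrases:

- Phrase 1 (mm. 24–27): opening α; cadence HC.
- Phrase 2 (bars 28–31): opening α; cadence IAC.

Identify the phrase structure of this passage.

parallel period

Phrase 1 ends with a half cadence (weaker) and phrase 2 with an imperfect authentic cadence (stronger): antecedent + consequent = a period.
The two phrases open with the same material (α / α), so the period is parallel.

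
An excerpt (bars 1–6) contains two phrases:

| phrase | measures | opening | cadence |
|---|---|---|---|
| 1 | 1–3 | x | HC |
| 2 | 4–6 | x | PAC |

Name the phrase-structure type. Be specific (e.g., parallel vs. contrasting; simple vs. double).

parallel period

Phrase 1 ends with a half cadence (weaker) and phrase 2 with a perfect authentic cadence (stronger): antecedent + consequent = a period.
The two phrases open with the same material (x / x), so the period is parallel.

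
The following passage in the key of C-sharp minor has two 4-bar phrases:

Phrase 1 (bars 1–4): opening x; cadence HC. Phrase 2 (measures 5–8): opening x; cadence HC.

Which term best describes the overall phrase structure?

repeated phrase

Both phrases have the same opening (x) and the same cadence (half cadence): the second is a restatement, not a consequent, so this is a repeated phrase rather than a period.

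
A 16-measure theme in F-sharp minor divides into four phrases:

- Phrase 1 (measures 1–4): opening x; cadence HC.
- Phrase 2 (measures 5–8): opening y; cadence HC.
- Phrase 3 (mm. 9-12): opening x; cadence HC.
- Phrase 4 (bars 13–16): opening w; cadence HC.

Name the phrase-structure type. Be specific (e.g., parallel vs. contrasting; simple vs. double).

Phrase 4 ends with a half cadence, no stronger than phrase 2's half cadence, so the four phrases do not form a double period; nor do phrases 3–4 duplicate 1–2, so it is not a repeated period. With no phrase reaching a conclusive cadence, the passage is a phrase group.

phrase group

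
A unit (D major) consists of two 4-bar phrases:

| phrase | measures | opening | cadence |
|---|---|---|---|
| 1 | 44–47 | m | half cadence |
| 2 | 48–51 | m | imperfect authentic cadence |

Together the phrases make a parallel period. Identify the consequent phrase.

phrase 2

The phrase ending with the weaker cadence (half cadence) is the antecedent; the one ending more conclusively (imperfect authentic cadence) is the consequent. The consequent is phrase 2.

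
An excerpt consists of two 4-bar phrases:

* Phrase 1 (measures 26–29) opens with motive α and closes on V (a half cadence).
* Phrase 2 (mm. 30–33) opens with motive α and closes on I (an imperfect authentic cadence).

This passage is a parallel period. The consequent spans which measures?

The antecedent is the phrase ending with the weaker cadence (half cadence, phrase 1) and the consequent the one ending more conclusively (imperfect authentic cadence, phrase 2); the consequent is measures 30–33.

measures 30–33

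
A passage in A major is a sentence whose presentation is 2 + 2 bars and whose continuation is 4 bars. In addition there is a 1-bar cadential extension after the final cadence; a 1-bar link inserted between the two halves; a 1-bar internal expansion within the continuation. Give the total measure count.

11 measures

Basic sentence: 2 + 2 + 4 = 8 bars.
8 (basic form) + 1 (cadential extension) + 1 (link) + 1 (internal expansion) = 11.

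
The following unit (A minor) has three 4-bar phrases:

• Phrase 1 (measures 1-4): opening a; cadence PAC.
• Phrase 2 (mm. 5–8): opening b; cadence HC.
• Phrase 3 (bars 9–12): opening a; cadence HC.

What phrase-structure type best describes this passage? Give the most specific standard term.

The final phrase closes with a half cadence, which is not stronger than the preceding half cadence; the 3 phrases lack an overall antecedent–consequent design and so form a phrase group.

phrase group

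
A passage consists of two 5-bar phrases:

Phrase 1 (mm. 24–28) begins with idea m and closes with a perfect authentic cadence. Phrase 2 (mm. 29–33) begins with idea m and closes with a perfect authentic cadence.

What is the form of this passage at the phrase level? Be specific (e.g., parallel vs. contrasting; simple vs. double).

repeated phrase

Both phrases have the same opening (m) and the same cadence (perfect authentic cadence): the second is a restatement, not a consequent, so this is a repeated phrase rather than a period.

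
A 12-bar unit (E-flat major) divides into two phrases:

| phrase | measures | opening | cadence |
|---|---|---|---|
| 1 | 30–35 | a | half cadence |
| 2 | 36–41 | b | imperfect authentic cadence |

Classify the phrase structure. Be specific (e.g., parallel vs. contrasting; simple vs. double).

Phrase 1 ends with a half cadence (weaker) and phrase 2 with an imperfect authentic cadence (stronger): antecedent + consequent = a period.
The two phrases open with different material (a / b), so the period is contrasting.

contrasting period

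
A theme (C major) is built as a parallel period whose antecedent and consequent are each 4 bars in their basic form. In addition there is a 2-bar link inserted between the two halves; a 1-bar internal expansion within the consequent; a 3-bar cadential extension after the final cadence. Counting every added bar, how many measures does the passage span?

Basic parallel period: 4 + 4 = 8 bars.
8 (basic form) + 2 (link) + 1 (internal expansion) + 3 (cadential extension) = 14.

14 measures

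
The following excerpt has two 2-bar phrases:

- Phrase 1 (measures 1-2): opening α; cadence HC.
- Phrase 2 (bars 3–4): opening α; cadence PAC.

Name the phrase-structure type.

parallel period

Phrase 1 ends with a half cadence (weaker) and phrase 2 with a perfect authentic cadence (stronger): antecedent + consequent = a period.
The two phrases open with the same material (α / α), so the period is parallel.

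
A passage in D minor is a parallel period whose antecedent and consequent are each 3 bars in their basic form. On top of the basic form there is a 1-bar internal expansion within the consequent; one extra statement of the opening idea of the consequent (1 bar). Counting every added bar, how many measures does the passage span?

Basic parallel period: 3 + 3 = 6 bars.
6 (basic form) + 1 (internal expansion) + 1 (extra statement) = 8.

8 measures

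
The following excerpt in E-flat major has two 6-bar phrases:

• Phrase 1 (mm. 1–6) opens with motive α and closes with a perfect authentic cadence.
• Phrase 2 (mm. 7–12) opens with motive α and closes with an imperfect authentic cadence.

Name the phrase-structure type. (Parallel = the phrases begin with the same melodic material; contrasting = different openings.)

phrase group

The second phrase closes with an imperfect authentic cadence, which is not stronger than the first phrase's perfect authentic cadence; without a weak→strong cadential pair there is no antecedent–consequent relationship, so this is a phrase group rather than a period.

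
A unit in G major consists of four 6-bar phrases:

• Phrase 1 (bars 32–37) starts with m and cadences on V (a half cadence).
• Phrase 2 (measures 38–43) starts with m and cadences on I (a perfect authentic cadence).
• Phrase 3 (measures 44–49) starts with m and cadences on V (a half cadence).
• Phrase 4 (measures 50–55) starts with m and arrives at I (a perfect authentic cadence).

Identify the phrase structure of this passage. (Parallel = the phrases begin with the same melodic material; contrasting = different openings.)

The cadence pattern HC–PAC–HC–PAC is weak–strong twice, and phrases 3–4 restate phrases 1–2: a period heard twice, not a double period (which would end weakly at phrase 2).

repeated period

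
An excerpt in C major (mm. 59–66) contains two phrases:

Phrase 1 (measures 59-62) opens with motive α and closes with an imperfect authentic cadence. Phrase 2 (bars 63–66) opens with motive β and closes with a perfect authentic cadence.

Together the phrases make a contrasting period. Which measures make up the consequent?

The phrase ending with the weaker cadence (imperfect authentic cadence) is the antecedent; the one ending more conclusively (perfect authentic cadence) is the consequent. The consequent is measures 63–66.

measures 63–66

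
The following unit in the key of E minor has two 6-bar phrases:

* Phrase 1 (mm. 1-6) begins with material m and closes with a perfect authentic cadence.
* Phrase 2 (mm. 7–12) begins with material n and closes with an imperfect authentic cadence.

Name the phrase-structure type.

phrase group

The second phrase closes with an imperfect authentic cadence, which is not stronger than the first phrase's perfect authentic cadence; without a weak→strong cadential pair there is no antecedent–consequent relationship, so this is a phrase group rather than a period.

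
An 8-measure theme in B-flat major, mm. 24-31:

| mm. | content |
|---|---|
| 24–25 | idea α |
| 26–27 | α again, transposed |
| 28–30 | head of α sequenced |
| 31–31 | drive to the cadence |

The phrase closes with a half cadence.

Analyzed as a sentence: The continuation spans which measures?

After the presentation (mm. 24-27), the continuation covers the fragmentation through the cadence: mm. 28-31.

measures 28–31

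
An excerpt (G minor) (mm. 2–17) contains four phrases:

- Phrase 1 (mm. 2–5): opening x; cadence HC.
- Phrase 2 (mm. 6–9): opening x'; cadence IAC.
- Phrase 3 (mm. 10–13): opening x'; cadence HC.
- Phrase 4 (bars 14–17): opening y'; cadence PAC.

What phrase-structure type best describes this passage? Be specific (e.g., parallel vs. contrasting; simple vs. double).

parallel double period

Four phrases in two halves: the first half (mm. 2–9) ends with an imperfect authentic cadence, the second (mm. 10–17) with a perfect authentic cadence — a large antecedent–consequent pair, i.e. a double period.
Phrase 3 begins with the same material as phrase 1, making it parallel.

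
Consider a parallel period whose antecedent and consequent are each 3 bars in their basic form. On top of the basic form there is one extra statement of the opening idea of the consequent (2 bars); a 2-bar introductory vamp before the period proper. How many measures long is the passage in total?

10 measures

Basic parallel period: 3 + 3 = 6 bars.
6 (basic form) + 2 (extra statement) + 2 (introduction) = 10.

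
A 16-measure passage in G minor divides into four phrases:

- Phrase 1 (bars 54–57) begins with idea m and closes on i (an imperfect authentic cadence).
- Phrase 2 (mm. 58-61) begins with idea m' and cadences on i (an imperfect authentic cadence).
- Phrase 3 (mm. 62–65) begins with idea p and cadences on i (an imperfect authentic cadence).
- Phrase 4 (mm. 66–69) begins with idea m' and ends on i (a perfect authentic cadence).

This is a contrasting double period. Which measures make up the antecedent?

measures 54–61

In a double period the first pair of phrases (ending imperfect authentic cadence) is the large antecedent and the second pair (ending perfect authentic cadence) is the large consequent; the antecedent is measures 54–61.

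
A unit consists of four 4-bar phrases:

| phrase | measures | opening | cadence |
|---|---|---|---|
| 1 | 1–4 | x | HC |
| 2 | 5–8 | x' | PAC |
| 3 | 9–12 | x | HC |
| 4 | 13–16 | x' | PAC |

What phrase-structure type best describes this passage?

The cadence pattern HC–PAC–HC–PAC is weak–strong twice, and phrases 3–4 restate phrases 1–2: a period heard twice, not a double period (which would end weakly at phrase 2).

repeated period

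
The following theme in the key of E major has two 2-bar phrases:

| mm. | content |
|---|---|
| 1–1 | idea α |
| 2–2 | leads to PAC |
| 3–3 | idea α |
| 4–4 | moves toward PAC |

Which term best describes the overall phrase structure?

repeated phrase

Both phrases have the same opening (α) and the same cadence (perfect authentic cadence): the second is a restatement, not a consequent, so this is a repeated phrase rather than a period.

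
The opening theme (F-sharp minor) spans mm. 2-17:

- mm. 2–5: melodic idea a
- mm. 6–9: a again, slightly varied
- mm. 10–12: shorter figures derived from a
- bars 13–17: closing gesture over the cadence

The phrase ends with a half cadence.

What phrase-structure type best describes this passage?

Basic idea (measures 2-5) + its repetition (bars 6–9) form the presentation; fragmentation and cadence (mm. 10-17) form the continuation — the 16-bar whole is a sentence.

sentence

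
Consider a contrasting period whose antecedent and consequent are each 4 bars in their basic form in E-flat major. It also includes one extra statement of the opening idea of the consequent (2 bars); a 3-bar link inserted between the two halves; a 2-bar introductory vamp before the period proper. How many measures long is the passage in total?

15 measures

Basic contrasting period: 4 + 4 = 8 bars.
8 (basic form) + 2 (extra statement) + 3 (link) + 2 (introduction) = 15.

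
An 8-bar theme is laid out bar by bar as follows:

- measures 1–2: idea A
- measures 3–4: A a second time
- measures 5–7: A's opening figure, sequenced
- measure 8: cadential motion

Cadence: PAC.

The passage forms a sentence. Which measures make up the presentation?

measures 1–4

The presentation of a sentence is the basic idea (mm. 1–2) plus its repetition (bars 3–4); the presentation is therefore mm. 1–4.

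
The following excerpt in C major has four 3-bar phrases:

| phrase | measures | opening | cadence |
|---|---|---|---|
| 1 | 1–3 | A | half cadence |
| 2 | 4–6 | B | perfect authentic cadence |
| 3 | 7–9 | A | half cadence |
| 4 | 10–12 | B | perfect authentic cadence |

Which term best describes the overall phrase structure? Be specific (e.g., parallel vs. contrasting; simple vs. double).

repeated period

The cadence pattern HC–PAC–HC–PAC is weak–strong twice, and phrases 3–4 restate phrases 1–2: a period heard twice, not a double period (which would end weakly at phrase 2).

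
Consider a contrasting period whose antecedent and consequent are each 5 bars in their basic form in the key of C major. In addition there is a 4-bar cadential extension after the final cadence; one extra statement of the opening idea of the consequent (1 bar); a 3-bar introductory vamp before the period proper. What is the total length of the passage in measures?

Basic contrasting period: 5 + 5 = 10 bars.
10 (basic form) + 4 (cadential extension) + 1 (extra statement) + 3 (introduction) = 18.

18 measures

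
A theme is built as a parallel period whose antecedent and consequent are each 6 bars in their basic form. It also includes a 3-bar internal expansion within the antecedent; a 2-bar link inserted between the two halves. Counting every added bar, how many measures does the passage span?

17 measures

Basic parallel period: 6 + 6 = 12 bars.
12 (basic form) + 3 (internal expansion) + 2 (link) = 17.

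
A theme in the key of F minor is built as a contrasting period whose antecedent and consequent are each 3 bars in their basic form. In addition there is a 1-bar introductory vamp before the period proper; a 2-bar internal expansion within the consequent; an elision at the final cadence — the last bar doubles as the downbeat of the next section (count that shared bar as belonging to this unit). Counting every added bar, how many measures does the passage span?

9 measures

Basic contrasting period: 3 + 3 = 6 bars.
6 (basic form) + 1 (introduction) + 2 (internal expansion) = 9.
The elision shares a bar with the next section but does not change this unit's count.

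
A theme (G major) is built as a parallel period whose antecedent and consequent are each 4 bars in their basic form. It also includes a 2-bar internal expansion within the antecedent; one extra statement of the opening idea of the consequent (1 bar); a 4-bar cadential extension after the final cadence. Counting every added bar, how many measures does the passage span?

Basic parallel period: 4 + 4 = 8 bars.
8 (basic form) + 2 (internal expansion) + 1 (extra statement) + 4 (cadential extension) = 15.

15 measures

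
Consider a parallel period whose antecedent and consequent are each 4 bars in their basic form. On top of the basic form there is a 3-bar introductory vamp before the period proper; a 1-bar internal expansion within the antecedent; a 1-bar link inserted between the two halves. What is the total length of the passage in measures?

13 measures

Basic parallel period: 4 + 4 = 8 bars.
8 (basic form) + 3 (introduction) + 1 (internal expansion) + 1 (link) = 13.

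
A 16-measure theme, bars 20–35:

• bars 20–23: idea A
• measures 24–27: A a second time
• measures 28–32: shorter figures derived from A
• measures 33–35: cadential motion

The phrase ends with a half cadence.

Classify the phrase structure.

Basic idea (measures 20–23) + its repetition (mm. 24–27) form the presentation; fragmentation and cadence (measures 28–35) form the continuation — the 16-bar whole is a sentence.

sentence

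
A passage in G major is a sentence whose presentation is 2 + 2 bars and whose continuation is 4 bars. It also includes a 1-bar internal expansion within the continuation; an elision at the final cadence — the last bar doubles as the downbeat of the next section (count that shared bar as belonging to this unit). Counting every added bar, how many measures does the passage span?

Basic sentence: 2 + 2 + 4 = 8 bars.
8 (basic form) + 1 (internal expansion) = 9.
The elision shares a bar with the next section but does not change this unit's count.

9 measures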